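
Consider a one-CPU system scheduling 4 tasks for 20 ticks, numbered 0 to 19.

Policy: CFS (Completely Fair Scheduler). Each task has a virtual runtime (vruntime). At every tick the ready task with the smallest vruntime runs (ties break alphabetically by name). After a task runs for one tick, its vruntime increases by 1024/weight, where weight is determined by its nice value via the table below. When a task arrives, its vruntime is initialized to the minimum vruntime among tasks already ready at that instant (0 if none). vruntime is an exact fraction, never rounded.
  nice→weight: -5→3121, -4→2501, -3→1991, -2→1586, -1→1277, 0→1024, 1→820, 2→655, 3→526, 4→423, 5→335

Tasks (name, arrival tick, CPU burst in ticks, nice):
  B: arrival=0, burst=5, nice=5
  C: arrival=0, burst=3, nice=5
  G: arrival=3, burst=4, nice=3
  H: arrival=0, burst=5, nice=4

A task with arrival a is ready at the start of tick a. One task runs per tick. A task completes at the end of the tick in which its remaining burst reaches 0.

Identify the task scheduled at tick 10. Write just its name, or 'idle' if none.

t=0: vr[B=0 C=0 H=0] → run B
t=1: vr[B=1024/335 C=0 H=0] → run C
t=2: vr[B=1024/335 C=1024/335 H=0] → run H
t=3: vr[B=1024/335 C=1024/335 G=1024/423 H=1024/423] → run G
t=4: vr[B=1024/335 C=1024/335 G=485888/111249 H=1024/423] → run H
t=5: vr[B=1024/335 C=1024/335 G=485888/111249 H=2048/423] → run B
t=6: vr[B=2048/335 C=1024/335 G=485888/111249 H=2048/423] → run C
t=7: vr[B=2048/335 C=2048/335 G=485888/111249 H=2048/423] → run G
t=8: vr[B=2048/335 C=2048/335 G=702464/111249 H=2048/423] → run H
t=9: vr[B=2048/335 C=2048/335 G=702464/111249 H=1024/141] → run B
t=10: vr[B=3072/335 C=2048/335 G=702464/111249 H=1024/141] → run C
t=11: vr[B=3072/335 G=702464/111249 H=1024/141] → run G
t=12: vr[B=3072/335 G=919040/111249 H=1024/141] → run H
t=13: vr[B=3072/335 G=919040/111249 H=4096/423] → run G
t=14: vr[B=3072/335 H=4096/423] → run B
t=15: vr[B=4096/335 H=4096/423] → run H
t=16: vr[B=4096/335] → run B
t=17: (idle)
t=18: (idle)
t=19: (idle)

running at tick 10 = C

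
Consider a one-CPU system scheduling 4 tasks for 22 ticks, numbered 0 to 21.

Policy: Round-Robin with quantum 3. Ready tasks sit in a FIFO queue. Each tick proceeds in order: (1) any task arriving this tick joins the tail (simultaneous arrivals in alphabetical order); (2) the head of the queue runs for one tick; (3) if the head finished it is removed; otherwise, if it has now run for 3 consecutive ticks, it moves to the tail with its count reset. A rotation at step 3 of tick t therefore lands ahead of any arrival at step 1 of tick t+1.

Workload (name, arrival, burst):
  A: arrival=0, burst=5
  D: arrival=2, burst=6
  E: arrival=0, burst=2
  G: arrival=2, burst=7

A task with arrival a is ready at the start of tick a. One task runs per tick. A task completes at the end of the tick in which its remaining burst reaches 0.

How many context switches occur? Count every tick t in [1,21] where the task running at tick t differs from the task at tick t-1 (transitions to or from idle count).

t=0: queue=[A,E] q_used=0 → run A
t=1: queue=[A,E] q_used=1 → run A
t=2: queue=[A,E,D,G] q_used=2 → run A
t=3: queue=[E,D,G,A] q_used=0 → run E
t=4: queue=[E,D,G,A] q_used=1 → run E
t=5: queue=[D,G,A] q_used=0 → run D
t=6: queue=[D,G,A] q_used=1 → run D
t=7: queue=[D,G,A] q_used=2 → run D
t=8: queue=[G,A,D] q_used=0 → run G
t=9: queue=[G,A,D] q_used=1 → run G
t=10: queue=[G,A,D] q_used=2 → run G
t=11: queue=[A,D,G] q_used=0 → run A
t=12: queue=[A,D,G] q_used=1 → run A
t=13: queue=[D,G] q_used=0 → run D
t=14: queue=[D,G] q_used=1 → run D
t=15: queue=[D,G] q_used=2 → run D
t=16: queue=[G] q_used=0 → run G
t=17: queue=[G] q_used=1 → run G
t=18: queue=[G] q_used=2 → run G
t=19: queue=[G] q_used=0 → run G
t=20: (idle)
t=21: (idle)

context switches = 7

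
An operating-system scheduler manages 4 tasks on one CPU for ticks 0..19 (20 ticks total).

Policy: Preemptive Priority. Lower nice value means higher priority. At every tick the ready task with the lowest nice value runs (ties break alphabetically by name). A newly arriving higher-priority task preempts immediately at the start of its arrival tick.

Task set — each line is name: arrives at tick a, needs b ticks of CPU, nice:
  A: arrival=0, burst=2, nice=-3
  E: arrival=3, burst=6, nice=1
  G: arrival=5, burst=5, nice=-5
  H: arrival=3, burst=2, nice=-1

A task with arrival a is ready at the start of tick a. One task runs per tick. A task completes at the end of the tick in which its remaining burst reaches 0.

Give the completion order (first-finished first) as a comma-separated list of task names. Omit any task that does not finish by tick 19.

completion order = A, H, G, E

t=0: ready={A} → run A
t=1: ready={A} → run A
t=2: (idle)
t=3: ready={E,H} → run H
t=4: ready={E,H} → run H
t=5: ready={E,G} → run G
t=6: ready={E,G} → run G
t=7: ready={E,G} → run G
t=8: ready={E,G} → run G
t=9: ready={E,G} → run G
t=10: ready={E} → run E
t=11: ready={E} → run E
t=12: ready={E} → run E
t=13: ready={E} → run E
t=14: ready={E} → run E
t=15: ready={E} → run E
t=16: (idle)
t=17: (idle)
t=18: (idle)
t=19: (idle)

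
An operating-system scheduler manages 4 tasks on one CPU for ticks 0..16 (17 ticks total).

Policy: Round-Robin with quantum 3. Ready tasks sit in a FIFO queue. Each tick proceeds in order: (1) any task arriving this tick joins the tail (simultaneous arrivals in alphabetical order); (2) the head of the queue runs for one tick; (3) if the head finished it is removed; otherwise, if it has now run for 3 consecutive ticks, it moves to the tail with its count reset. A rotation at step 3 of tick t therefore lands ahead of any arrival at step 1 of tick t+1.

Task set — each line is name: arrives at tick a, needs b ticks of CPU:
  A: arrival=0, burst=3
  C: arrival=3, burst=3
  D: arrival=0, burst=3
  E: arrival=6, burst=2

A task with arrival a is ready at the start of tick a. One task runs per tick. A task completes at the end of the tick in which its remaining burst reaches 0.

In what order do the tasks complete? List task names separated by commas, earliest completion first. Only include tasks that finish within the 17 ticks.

completion order = A, D, C, E

t=0: queue=[A,D] q_used=0 → run A
t=1: queue=[A,D] q_used=1 → run A
t=2: queue=[A,D] q_used=2 → run A
t=3: queue=[D,C] q_used=0 → run D
t=4: queue=[D,C] q_used=1 → run D
t=5: queue=[D,C] q_used=2 → run D
t=6: queue=[C,E] q_used=0 → run C
t=7: queue=[C,E] q_used=1 → run C
t=8: queue=[C,E] q_used=2 → run C
t=9: queue=[E] q_used=0 → run E
t=10: queue=[E] q_used=1 → run E
t=11: (idle)
t=12: (idle)
t=13: (idle)
t=14: (idle)
t=15: (idle)
t=16: (idle)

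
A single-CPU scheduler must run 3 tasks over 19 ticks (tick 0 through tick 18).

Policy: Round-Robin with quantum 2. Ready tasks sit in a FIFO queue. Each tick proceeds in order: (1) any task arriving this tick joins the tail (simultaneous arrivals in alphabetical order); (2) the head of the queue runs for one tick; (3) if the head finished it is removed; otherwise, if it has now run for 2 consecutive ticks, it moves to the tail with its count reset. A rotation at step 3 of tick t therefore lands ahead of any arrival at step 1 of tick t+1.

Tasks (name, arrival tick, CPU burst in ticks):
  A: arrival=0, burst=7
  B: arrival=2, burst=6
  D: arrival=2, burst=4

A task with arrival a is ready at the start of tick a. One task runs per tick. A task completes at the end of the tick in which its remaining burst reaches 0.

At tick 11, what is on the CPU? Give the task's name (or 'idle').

t=0: queue=[A] q_used=0 → run A
t=1: queue=[A] q_used=1 → run A
t=2: queue=[A,B,D] q_used=0 → run A
t=3: queue=[A,B,D] q_used=1 → run A
t=4: queue=[B,D,A] q_used=0 → run B
t=5: queue=[B,D,A] q_used=1 → run B
t=6: queue=[D,A,B] q_used=0 → run D
t=7: queue=[D,A,B] q_used=1 → run D
t=8: queue=[A,B,D] q_used=0 → run A
t=9: queue=[A,B,D] q_used=1 → run A
t=10: queue=[B,D,A] q_used=0 → run B
t=11: queue=[B,D,A] q_used=1 → run B
t=12: queue=[D,A,B] q_used=0 → run D
t=13: queue=[D,A,B] q_used=1 → run D
t=14: queue=[A,B] q_used=0 → run A
t=15: queue=[B] q_used=0 → run B
t=16: queue=[B] q_used=1 → run B
t=17: (idle)
t=18: (idle)

running at tick 11 = B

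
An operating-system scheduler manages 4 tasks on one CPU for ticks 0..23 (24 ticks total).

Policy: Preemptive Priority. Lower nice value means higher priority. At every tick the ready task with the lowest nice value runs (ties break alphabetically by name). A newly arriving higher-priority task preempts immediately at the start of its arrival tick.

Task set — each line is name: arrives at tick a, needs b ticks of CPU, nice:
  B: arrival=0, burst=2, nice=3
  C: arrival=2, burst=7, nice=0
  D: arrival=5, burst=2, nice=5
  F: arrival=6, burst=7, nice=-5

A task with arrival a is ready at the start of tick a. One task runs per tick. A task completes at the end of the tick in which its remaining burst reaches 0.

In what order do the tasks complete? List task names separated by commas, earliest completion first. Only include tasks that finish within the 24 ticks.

completion order = B, F, C, D

t=0: ready={B} → run B
t=1: ready={B} → run B
t=2: ready={C} → run C
t=3: ready={C} → run C
t=4: ready={C} → run C
t=5: ready={C,D} → run C
t=6: ready={C,D,F} → run F
t=7: ready={C,D,F} → run F
t=8: ready={C,D,F} → run F
t=9: ready={C,D,F} → run F
t=10: ready={C,D,F} → run F
t=11: ready={C,D,F} → run F
t=12: ready={C,D,F} → run F
t=13: ready={C,D} → run C
t=14: ready={C,D} → run C
t=15: ready={C,D} → run C
t=16: ready={D} → run D
t=17: ready={D} → run D
t=18: (idle)
t=19: (idle)
t=20: (idle)
t=21: (idle)
t=22: (idle)
t=23: (idle)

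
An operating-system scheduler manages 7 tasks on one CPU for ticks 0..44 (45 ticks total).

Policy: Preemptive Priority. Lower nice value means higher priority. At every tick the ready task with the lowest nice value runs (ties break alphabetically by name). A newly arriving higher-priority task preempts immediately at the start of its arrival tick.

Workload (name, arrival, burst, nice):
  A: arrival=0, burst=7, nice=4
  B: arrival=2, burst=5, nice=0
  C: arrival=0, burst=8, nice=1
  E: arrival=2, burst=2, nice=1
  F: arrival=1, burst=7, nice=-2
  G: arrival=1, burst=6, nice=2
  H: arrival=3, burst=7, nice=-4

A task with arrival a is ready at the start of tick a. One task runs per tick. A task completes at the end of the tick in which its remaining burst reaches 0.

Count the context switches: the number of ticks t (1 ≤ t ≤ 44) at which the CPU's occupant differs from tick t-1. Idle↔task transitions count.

context switches = 9

t=0: ready={A,C} → run C
t=1: ready={A,C,F,G} → run F
t=2: ready={A,B,C,E,F,G} → run F
t=3: ready={A,B,C,E,F,G,H} → run H
t=4: ready={A,B,C,E,F,G,H} → run H
t=5: ready={A,B,C,E,F,G,H} → run H
t=6: ready={A,B,C,E,F,G,H} → run H
t=7: ready={A,B,C,E,F,G,H} → run H
t=8: ready={A,B,C,E,F,G,H} → run H
t=9: ready={A,B,C,E,F,G,H} → run H
t=10: ready={A,B,C,E,F,G} → run F
t=11: ready={A,B,C,E,F,G} → run F
t=12: ready={A,B,C,E,F,G} → run F
t=13: ready={A,B,C,E,F,G} → run F
t=14: ready={A,B,C,E,F,G} → run F
t=15: ready={A,B,C,E,G} → run B
t=16: ready={A,B,C,E,G} → run B
t=17: ready={A,B,C,E,G} → run B
t=18: ready={A,B,C,E,G} → run B
t=19: ready={A,B,C,E,G} → run B
t=20: ready={A,C,E,G} → run C
t=21: ready={A,C,E,G} → run C
t=22: ready={A,C,E,G} → run C
t=23: ready={A,C,E,G} → run C
t=24: ready={A,C,E,G} → run C
t=25: ready={A,C,E,G} → run C
t=26: ready={A,C,E,G} → run C
t=27: ready={A,E,G} → run E
t=28: ready={A,E,G} → run E
t=29: ready={A,G} → run G
t=30: ready={A,G} → run G
t=31: ready={A,G} → run G
t=32: ready={A,G} → run G
t=33: ready={A,G} → run G
t=34: ready={A,G} → run G
t=35: ready={A} → run A
t=36: ready={A} → run A
t=37: ready={A} → run A
t=38: ready={A} → run A
t=39: ready={A} → run A
t=40: ready={A} → run A
t=41: ready={A} → run A
t=42: (idle)
t=43: (idle)
t=44: (idle)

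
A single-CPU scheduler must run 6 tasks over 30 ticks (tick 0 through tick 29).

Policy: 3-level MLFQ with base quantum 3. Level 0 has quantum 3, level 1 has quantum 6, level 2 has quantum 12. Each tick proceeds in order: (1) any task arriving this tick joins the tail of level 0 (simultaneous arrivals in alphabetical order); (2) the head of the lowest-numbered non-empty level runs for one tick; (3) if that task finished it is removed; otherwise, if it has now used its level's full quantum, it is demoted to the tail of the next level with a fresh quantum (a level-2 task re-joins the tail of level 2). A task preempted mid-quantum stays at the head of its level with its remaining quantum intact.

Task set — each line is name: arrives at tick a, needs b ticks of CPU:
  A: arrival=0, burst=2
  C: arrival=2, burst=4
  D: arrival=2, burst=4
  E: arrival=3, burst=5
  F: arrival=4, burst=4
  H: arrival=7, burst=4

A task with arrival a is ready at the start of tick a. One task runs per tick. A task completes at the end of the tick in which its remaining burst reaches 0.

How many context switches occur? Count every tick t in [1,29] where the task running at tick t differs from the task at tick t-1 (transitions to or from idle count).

context switches = 11

t=0: L0/L1/L2 = A/-/- → run A
t=1: L0/L1/L2 = A/-/- → run A
t=2: L0/L1/L2 = CD/-/- → run C
t=3: L0/L1/L2 = CDE/-/- → run C
t=4: L0/L1/L2 = CDEF/-/- → run C
t=5: L0/L1/L2 = DEF/C/- → run D
t=6: L0/L1/L2 = DEF/C/- → run D
t=7: L0/L1/L2 = DEFH/C/- → run D
t=8: L0/L1/L2 = EFH/CD/- → run E
t=9: L0/L1/L2 = EFH/CD/- → run E
t=10: L0/L1/L2 = EFH/CD/- → run E
t=11: L0/L1/L2 = FH/CDE/- → run F
t=12: L0/L1/L2 = FH/CDE/- → run F
t=13: L0/L1/L2 = FH/CDE/- → run F
t=14: L0/L1/L2 = H/CDEF/- → run H
t=15: L0/L1/L2 = H/CDEF/- → run H
t=16: L0/L1/L2 = H/CDEF/- → run H
t=17: L0/L1/L2 = -/CDEFH/- → run C
t=18: L0/L1/L2 = -/DEFH/- → run D
t=19: L0/L1/L2 = -/EFH/- → run E
t=20: L0/L1/L2 = -/EFH/- → run E
t=21: L0/L1/L2 = -/FH/- → run F
t=22: L0/L1/L2 = -/H/- → run H
t=23: (idle)
t=24: (idle)
t=25: (idle)
t=26: (idle)
t=27: (idle)
t=28: (idle)
t=29: (idle)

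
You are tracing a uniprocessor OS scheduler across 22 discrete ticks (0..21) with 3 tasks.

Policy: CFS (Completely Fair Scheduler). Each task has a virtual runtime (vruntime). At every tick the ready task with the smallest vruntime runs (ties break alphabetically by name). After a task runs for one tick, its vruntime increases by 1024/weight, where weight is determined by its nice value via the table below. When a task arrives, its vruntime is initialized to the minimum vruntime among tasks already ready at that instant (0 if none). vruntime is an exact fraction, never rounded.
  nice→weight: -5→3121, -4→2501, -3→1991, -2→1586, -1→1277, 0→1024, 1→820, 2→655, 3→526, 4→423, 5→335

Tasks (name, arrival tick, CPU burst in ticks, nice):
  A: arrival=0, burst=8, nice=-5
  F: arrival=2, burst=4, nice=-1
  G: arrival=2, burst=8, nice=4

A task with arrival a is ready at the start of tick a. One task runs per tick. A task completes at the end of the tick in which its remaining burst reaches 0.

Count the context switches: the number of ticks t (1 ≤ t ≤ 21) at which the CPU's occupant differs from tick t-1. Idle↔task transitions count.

t=0: vr[A=0] → run A
t=1: vr[A=1024/3121] → run A
t=2: vr[A=2048/3121 F=2048/3121 G=2048/3121] → run A
t=3: vr[A=3072/3121 F=2048/3121 G=2048/3121] → run F
t=4: vr[A=3072/3121 F=5811200/3985517 G=2048/3121] → run G
t=5: vr[A=3072/3121 F=5811200/3985517 G=4062208/1320183] → run A
t=6: vr[A=4096/3121 F=5811200/3985517 G=4062208/1320183] → run A
t=7: vr[A=5120/3121 F=5811200/3985517 G=4062208/1320183] → run F
t=8: vr[A=5120/3121 F=9007104/3985517 G=4062208/1320183] → run A
t=9: vr[A=6144/3121 F=9007104/3985517 G=4062208/1320183] → run A
t=10: vr[A=7168/3121 F=9007104/3985517 G=4062208/1320183] → run F
t=11: vr[A=7168/3121 F=12203008/3985517 G=4062208/1320183] → run A
t=12: vr[F=12203008/3985517 G=4062208/1320183] → run F
t=13: vr[G=4062208/1320183] → run G
t=14: vr[G=7258112/1320183] → run G
t=15: vr[G=3484672/440061] → run G
t=16: vr[G=13649920/1320183] → run G
t=17: vr[G=16845824/1320183] → run G
t=18: vr[G=6680576/440061] → run G
t=19: vr[G=23237632/1320183] → run G
t=20: (idle)
t=21: (idle)

context switches = 10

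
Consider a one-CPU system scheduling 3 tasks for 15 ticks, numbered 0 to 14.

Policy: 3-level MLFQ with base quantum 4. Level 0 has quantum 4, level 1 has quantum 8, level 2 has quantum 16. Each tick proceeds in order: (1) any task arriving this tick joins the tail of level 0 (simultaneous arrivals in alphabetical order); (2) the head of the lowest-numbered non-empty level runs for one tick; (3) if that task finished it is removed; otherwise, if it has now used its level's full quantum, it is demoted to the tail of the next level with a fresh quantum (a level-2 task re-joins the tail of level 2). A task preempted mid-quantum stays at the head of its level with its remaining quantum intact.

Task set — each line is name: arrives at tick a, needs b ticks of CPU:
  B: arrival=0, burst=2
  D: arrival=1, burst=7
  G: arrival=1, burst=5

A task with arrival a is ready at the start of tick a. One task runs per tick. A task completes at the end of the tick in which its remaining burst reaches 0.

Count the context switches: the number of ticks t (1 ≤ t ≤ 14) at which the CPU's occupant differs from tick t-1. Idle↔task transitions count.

t=0: L0/L1/L2 = B/-/- → run B
t=1: L0/L1/L2 = BDG/-/- → run B
t=2: L0/L1/L2 = DG/-/- → run D
t=3: L0/L1/L2 = DG/-/- → run D
t=4: L0/L1/L2 = DG/-/- → run D
t=5: L0/L1/L2 = DG/-/- → run D
t=6: L0/L1/L2 = G/D/- → run G
t=7: L0/L1/L2 = G/D/- → run G
t=8: L0/L1/L2 = G/D/- → run G
t=9: L0/L1/L2 = G/D/- → run G
t=10: L0/L1/L2 = -/DG/- → run D
t=11: L0/L1/L2 = -/DG/- → run D
t=12: L0/L1/L2 = -/DG/- → run D
t=13: L0/L1/L2 = -/G/- → run G
t=14: (idle)

context switches = 5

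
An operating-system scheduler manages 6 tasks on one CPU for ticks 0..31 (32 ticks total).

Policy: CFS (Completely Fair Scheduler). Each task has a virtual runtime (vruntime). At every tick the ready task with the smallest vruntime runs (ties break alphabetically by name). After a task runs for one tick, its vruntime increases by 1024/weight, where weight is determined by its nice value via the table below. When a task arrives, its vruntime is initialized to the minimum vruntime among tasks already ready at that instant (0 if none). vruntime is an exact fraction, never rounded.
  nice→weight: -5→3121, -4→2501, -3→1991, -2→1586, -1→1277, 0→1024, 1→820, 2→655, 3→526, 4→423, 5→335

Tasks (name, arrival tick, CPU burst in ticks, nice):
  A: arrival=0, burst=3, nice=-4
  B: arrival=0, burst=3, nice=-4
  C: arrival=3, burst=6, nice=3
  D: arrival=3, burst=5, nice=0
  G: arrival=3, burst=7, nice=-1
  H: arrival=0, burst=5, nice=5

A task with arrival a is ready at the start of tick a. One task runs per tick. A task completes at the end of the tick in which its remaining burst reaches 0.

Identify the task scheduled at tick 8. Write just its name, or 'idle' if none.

running at tick 8 = A

t=0: vr[A=0 B=0 H=0] → run A
t=1: vr[A=1024/2501 B=0 H=0] → run B
t=2: vr[A=1024/2501 B=1024/2501 H=0] → run H
t=3: vr[A=1024/2501 B=1024/2501 C=1024/2501 D=1024/2501 G=1024/2501 H=1024/335] → run A
t=4: vr[A=2048/2501 B=1024/2501 C=1024/2501 D=1024/2501 G=1024/2501 H=1024/335] → run B
t=5: vr[A=2048/2501 B=2048/2501 C=1024/2501 D=1024/2501 G=1024/2501 H=1024/335] → run C
t=6: vr[A=2048/2501 B=2048/2501 C=1549824/657763 D=1024/2501 G=1024/2501 H=1024/335] → run D
t=7: vr[A=2048/2501 B=2048/2501 C=1549824/657763 D=3525/2501 G=1024/2501 H=1024/335] → run G
t=8: vr[A=2048/2501 B=2048/2501 C=1549824/657763 D=3525/2501 G=3868672/3193777 H=1024/335] → run A
t=9: vr[B=2048/2501 C=1549824/657763 D=3525/2501 G=3868672/3193777 H=1024/335] → run B
t=10: vr[C=1549824/657763 D=3525/2501 G=3868672/3193777 H=1024/335] → run G
t=11: vr[C=1549824/657763 D=3525/2501 G=6429696/3193777 H=1024/335] → run D
t=12: vr[C=1549824/657763 D=6026/2501 G=6429696/3193777 H=1024/335] → run G
t=13: vr[C=1549824/657763 D=6026/2501 G=8990720/3193777 H=1024/335] → run C
t=14: vr[C=2830336/657763 D=6026/2501 G=8990720/3193777 H=1024/335] → run D
t=15: vr[C=2830336/657763 D=8527/2501 G=8990720/3193777 H=1024/335] → run G
t=16: vr[C=2830336/657763 D=8527/2501 G=11551744/3193777 H=1024/335] → run H
t=17: vr[C=2830336/657763 D=8527/2501 G=11551744/3193777 H=2048/335] → run D
t=18: vr[C=2830336/657763 D=11028/2501 G=11551744/3193777 H=2048/335] → run G
t=19: vr[C=2830336/657763 D=11028/2501 G=14112768/3193777 H=2048/335] → run C
t=20: vr[C=4110848/657763 D=11028/2501 G=14112768/3193777 H=2048/335] → run D
t=21: vr[C=4110848/657763 G=14112768/3193777 H=2048/335] → run G
t=22: vr[C=4110848/657763 G=16673792/3193777 H=2048/335] → run G
t=23: vr[C=4110848/657763 H=2048/335] → run H
t=24: vr[C=4110848/657763 H=3072/335] → run C
t=25: vr[C=5391360/657763 H=3072/335] → run C
t=26: vr[C=6671872/657763 H=3072/335] → run H
t=27: vr[C=6671872/657763 H=4096/335] → run C
t=28: vr[H=4096/335] → run H
t=29: (idle)
t=30: (idle)
t=31: (idle)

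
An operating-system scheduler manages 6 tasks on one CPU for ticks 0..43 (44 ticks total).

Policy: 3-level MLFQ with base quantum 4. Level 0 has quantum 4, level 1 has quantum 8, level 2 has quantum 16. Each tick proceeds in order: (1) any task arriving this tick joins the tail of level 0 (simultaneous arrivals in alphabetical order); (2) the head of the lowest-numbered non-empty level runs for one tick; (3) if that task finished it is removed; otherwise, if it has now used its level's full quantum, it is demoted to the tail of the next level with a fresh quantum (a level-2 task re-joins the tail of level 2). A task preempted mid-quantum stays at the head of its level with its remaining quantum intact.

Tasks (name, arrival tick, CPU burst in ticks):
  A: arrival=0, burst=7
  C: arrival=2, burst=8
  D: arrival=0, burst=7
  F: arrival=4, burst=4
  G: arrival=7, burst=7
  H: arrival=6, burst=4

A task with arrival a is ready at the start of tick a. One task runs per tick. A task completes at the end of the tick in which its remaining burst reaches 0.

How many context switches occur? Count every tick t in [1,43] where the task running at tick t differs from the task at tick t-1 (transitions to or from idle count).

context switches = 10

t=0: L0/L1/L2 = AD/-/- → run A
t=1: L0/L1/L2 = AD/-/- → run A
t=2: L0/L1/L2 = ADC/-/- → run A
t=3: L0/L1/L2 = ADC/-/- → run A
t=4: L0/L1/L2 = DCF/A/- → run D
t=5: L0/L1/L2 = DCF/A/- → run D
t=6: L0/L1/L2 = DCFH/A/- → run D
t=7: L0/L1/L2 = DCFHG/A/- → run D
t=8: L0/L1/L2 = CFHG/AD/- → run C
t=9: L0/L1/L2 = CFHG/AD/- → run C
t=10: L0/L1/L2 = CFHG/AD/- → run C
t=11: L0/L1/L2 = CFHG/AD/- → run C
t=12: L0/L1/L2 = FHG/ADC/- → run F
t=13: L0/L1/L2 = FHG/ADC/- → run F
t=14: L0/L1/L2 = FHG/ADC/- → run F
t=15: L0/L1/L2 = FHG/ADC/- → run F
t=16: L0/L1/L2 = HG/ADC/- → run H
t=17: L0/L1/L2 = HG/ADC/- → run H
t=18: L0/L1/L2 = HG/ADC/- → run H
t=19: L0/L1/L2 = HG/ADC/- → run H
t=20: L0/L1/L2 = G/ADC/- → run G
t=21: L0/L1/L2 = G/ADC/- → run G
t=22: L0/L1/L2 = G/ADC/- → run G
t=23: L0/L1/L2 = G/ADC/- → run G
t=24: L0/L1/L2 = -/ADCG/- → run A
t=25: L0/L1/L2 = -/ADCG/- → run A
t=26: L0/L1/L2 = -/ADCG/- → run A
t=27: L0/L1/L2 = -/DCG/- → run D
t=28: L0/L1/L2 = -/DCG/- → run D
t=29: L0/L1/L2 = -/DCG/- → run D
t=30: L0/L1/L2 = -/CG/- → run C
t=31: L0/L1/L2 = -/CG/- → run C
t=32: L0/L1/L2 = -/CG/- → run C
t=33: L0/L1/L2 = -/CG/- → run C
t=34: L0/L1/L2 = -/G/- → run G
t=35: L0/L1/L2 = -/G/- → run G
t=36: L0/L1/L2 = -/G/- → run G
t=37: (idle)
t=38: (idle)
t=39: (idle)
t=40: (idle)
t=41: (idle)
t=42: (idle)
t=43: (idle)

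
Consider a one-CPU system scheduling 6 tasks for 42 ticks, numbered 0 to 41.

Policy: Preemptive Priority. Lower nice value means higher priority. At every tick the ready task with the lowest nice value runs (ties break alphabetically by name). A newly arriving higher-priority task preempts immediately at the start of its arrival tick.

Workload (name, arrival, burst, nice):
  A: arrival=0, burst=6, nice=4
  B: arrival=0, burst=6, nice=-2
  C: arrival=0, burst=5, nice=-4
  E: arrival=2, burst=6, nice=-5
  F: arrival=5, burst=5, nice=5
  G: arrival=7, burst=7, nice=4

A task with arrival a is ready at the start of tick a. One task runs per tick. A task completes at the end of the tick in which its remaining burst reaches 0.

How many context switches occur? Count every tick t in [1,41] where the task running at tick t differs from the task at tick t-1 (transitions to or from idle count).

t=0: ready={A,B,C} → run C
t=1: ready={A,B,C} → run C
t=2: ready={A,B,C,E} → run E
t=3: ready={A,B,C,E} → run E
t=4: ready={A,B,C,E} → run E
t=5: ready={A,B,C,E,F} → run E
t=6: ready={A,B,C,E,F} → run E
t=7: ready={A,B,C,E,F,G} → run E
t=8: ready={A,B,C,F,G} → run C
t=9: ready={A,B,C,F,G} → run C
t=10: ready={A,B,C,F,G} → run C
t=11: ready={A,B,F,G} → run B
t=12: ready={A,B,F,G} → run B
t=13: ready={A,B,F,G} → run B
t=14: ready={A,B,F,G} → run B
t=15: ready={A,B,F,G} → run B
t=16: ready={A,B,F,G} → run B
t=17: ready={A,F,G} → run A
t=18: ready={A,F,G} → run A
t=19: ready={A,F,G} → run A
t=20: ready={A,F,G} → run A
t=21: ready={A,F,G} → run A
t=22: ready={A,F,G} → run A
t=23: ready={F,G} → run G
t=24: ready={F,G} → run G
t=25: ready={F,G} → run G
t=26: ready={F,G} → run G
t=27: ready={F,G} → run G
t=28: ready={F,G} → run G
t=29: ready={F,G} → run G
t=30: ready={F} → run F
t=31: ready={F} → run F
t=32: ready={F} → run F
t=33: ready={F} → run F
t=34: ready={F} → run F
t=35: (idle)
t=36: (idle)
t=37: (idle)
t=38: (idle)
t=39: (idle)
t=40: (idle)
t=41: (idle)

context switches = 7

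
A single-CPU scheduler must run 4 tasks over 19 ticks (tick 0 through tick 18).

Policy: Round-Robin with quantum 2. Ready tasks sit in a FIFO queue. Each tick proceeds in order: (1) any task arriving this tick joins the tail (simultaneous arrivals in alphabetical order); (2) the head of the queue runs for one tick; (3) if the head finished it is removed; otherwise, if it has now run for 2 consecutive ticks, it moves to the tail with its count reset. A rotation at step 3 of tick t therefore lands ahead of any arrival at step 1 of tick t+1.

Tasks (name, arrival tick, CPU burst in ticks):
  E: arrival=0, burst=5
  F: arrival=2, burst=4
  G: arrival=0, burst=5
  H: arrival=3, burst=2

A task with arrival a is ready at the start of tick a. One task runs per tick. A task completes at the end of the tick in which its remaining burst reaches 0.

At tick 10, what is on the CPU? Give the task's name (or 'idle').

running at tick 10 = G

t=0: queue=[E,G] q_used=0 → run E
t=1: queue=[E,G] q_used=1 → run E
t=2: queue=[G,E,F] q_used=0 → run G
t=3: queue=[G,E,F,H] q_used=1 → run G
t=4: queue=[E,F,H,G] q_used=0 → run E
t=5: queue=[E,F,H,G] q_used=1 → run E
t=6: queue=[F,H,G,E] q_used=0 → run F
t=7: queue=[F,H,G,E] q_used=1 → run F
t=8: queue=[H,G,E,F] q_used=0 → run H
t=9: queue=[H,G,E,F] q_used=1 → run H
t=10: queue=[G,E,F] q_used=0 → run G
t=11: queue=[G,E,F] q_used=1 → run G
t=12: queue=[E,F,G] q_used=0 → run E
t=13: queue=[F,G] q_used=0 → run F
t=14: queue=[F,G] q_used=1 → run F
t=15: queue=[G] q_used=0 → run G
t=16: (idle)
t=17: (idle)
t=18: (idle)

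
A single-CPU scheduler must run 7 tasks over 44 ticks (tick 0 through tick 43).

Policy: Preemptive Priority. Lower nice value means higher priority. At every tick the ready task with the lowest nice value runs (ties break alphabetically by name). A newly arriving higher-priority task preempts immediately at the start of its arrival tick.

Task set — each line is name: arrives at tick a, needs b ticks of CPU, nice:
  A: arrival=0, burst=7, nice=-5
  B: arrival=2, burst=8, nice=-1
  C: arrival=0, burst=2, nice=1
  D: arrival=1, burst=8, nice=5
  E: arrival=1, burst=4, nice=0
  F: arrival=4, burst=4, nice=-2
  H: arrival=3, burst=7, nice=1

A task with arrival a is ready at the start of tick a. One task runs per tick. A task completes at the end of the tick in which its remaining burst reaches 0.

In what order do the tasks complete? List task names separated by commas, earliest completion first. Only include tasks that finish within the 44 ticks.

completion order = A, F, B, E, C, H, D

t=0: ready={A,C} → run A
t=1: ready={A,C,D,E} → run A
t=2: ready={A,B,C,D,E} → run A
t=3: ready={A,B,C,D,E,H} → run A
t=4: ready={A,B,C,D,E,F,H} → run A
t=5: ready={A,B,C,D,E,F,H} → run A
t=6: ready={A,B,C,D,E,F,H} → run A
t=7: ready={B,C,D,E,F,H} → run F
t=8: ready={B,C,D,E,F,H} → run F
t=9: ready={B,C,D,E,F,H} → run F
t=10: ready={B,C,D,E,F,H} → run F
t=11: ready={B,C,D,E,H} → run B
t=12: ready={B,C,D,E,H} → run B
t=13: ready={B,C,D,E,H} → run B
t=14: ready={B,C,D,E,H} → run B
t=15: ready={B,C,D,E,H} → run B
t=16: ready={B,C,D,E,H} → run B
t=17: ready={B,C,D,E,H} → run B
t=18: ready={B,C,D,E,H} → run B
t=19: ready={C,D,E,H} → run E
t=20: ready={C,D,E,H} → run E
t=21: ready={C,D,E,H} → run E
t=22: ready={C,D,E,H} → run E
t=23: ready={C,D,H} → run C
t=24: ready={C,D,H} → run C
t=25: ready={D,H} → run H
t=26: ready={D,H} → run H
t=27: ready={D,H} → run H
t=28: ready={D,H} → run H
t=29: ready={D,H} → run H
t=30: ready={D,H} → run H
t=31: ready={D,H} → run H
t=32: ready={D} → run D
t=33: ready={D} → run D
t=34: ready={D} → run D
t=35: ready={D} → run D
t=36: ready={D} → run D
t=37: ready={D} → run D
t=38: ready={D} → run D
t=39: ready={D} → run D
t=40: (idle)
t=41: (idle)
t=42: (idle)
t=43: (idle)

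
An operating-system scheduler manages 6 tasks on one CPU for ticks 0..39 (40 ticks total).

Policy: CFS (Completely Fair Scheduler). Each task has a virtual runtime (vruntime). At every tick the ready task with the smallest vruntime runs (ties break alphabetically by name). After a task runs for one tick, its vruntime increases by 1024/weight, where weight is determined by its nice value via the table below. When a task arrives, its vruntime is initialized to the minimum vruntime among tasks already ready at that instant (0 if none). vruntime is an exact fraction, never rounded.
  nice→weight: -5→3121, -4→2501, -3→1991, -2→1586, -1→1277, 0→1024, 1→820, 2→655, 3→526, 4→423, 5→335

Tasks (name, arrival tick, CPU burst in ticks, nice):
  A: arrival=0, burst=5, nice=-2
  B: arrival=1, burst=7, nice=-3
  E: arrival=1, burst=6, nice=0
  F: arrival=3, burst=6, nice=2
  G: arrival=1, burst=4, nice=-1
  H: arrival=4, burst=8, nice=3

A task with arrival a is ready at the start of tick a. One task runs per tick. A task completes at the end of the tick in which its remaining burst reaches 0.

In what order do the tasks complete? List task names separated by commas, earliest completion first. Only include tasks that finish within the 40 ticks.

completion order = A, G, B, E, F, H

t=0: vr[A=0] → run A
t=1: vr[A=512/793 B=512/793 E=512/793 G=512/793] → run A
t=2: vr[A=1024/793 B=512/793 E=512/793 G=512/793] → run B
t=3: vr[A=1024/793 B=1831424/1578863 E=512/793 F=512/793 G=512/793] → run E
t=4: vr[A=1024/793 B=1831424/1578863 E=1305/793 F=512/793 G=512/793 H=512/793] → run F
t=5: vr[A=1024/793 B=1831424/1578863 E=1305/793 F=1147392/519415 G=512/793 H=512/793] → run G
t=6: vr[A=1024/793 B=1831424/1578863 E=1305/793 F=1147392/519415 G=1465856/1012661 H=512/793] → run H
t=7: vr[A=1024/793 B=1831424/1578863 E=1305/793 F=1147392/519415 G=1465856/1012661 H=540672/208559] → run B
t=8: vr[A=1024/793 B=2643456/1578863 E=1305/793 F=1147392/519415 G=1465856/1012661 H=540672/208559] → run A
t=9: vr[A=1536/793 B=2643456/1578863 E=1305/793 F=1147392/519415 G=1465856/1012661 H=540672/208559] → run G
t=10: vr[A=1536/793 B=2643456/1578863 E=1305/793 F=1147392/519415 G=2277888/1012661 H=540672/208559] → run E
t=11: vr[A=1536/793 B=2643456/1578863 E=2098/793 F=1147392/519415 G=2277888/1012661 H=540672/208559] → run B
t=12: vr[A=1536/793 B=3455488/1578863 E=2098/793 F=1147392/519415 G=2277888/1012661 H=540672/208559] → run A
t=13: vr[A=2048/793 B=3455488/1578863 E=2098/793 F=1147392/519415 G=2277888/1012661 H=540672/208559] → run B
t=14: vr[A=2048/793 B=4267520/1578863 E=2098/793 F=1147392/519415 G=2277888/1012661 H=540672/208559] → run F
t=15: vr[A=2048/793 B=4267520/1578863 E=2098/793 F=1959424/519415 G=2277888/1012661 H=540672/208559] → run G
t=16: vr[A=2048/793 B=4267520/1578863 E=2098/793 F=1959424/519415 G=3089920/1012661 H=540672/208559] → run A
t=17: vr[B=4267520/1578863 E=2098/793 F=1959424/519415 G=3089920/1012661 H=540672/208559] → run H
t=18: vr[B=4267520/1578863 E=2098/793 F=1959424/519415 G=3089920/1012661 H=946688/208559] → run E
t=19: vr[B=4267520/1578863 E=2891/793 F=1959424/519415 G=3089920/1012661 H=946688/208559] → run B
t=20: vr[B=5079552/1578863 E=2891/793 F=1959424/519415 G=3089920/1012661 H=946688/208559] → run G
t=21: vr[B=5079552/1578863 E=2891/793 F=1959424/519415 H=946688/208559] → run B
t=22: vr[B=5891584/1578863 E=2891/793 F=1959424/519415 H=946688/208559] → run E
t=23: vr[B=5891584/1578863 E=3684/793 F=1959424/519415 H=946688/208559] → run B
t=24: vr[E=3684/793 F=1959424/519415 H=946688/208559] → run F
t=25: vr[E=3684/793 F=2771456/519415 H=946688/208559] → run H
t=26: vr[E=3684/793 F=2771456/519415 H=1352704/208559] → run E
t=27: vr[E=4477/793 F=2771456/519415 H=1352704/208559] → run F
t=28: vr[E=4477/793 F=3583488/519415 H=1352704/208559] → run E
t=29: vr[F=3583488/519415 H=1352704/208559] → run H
t=30: vr[F=3583488/519415 H=1758720/208559] → run F
t=31: vr[F=879104/103883 H=1758720/208559] → run H
t=32: vr[F=879104/103883 H=2164736/208559] → run F
t=33: vr[H=2164736/208559] → run H
t=34: vr[H=2570752/208559] → run H
t=35: vr[H=2976768/208559] → run H
t=36: (idle)
t=37: (idle)
t=38: (idle)
t=39: (idle)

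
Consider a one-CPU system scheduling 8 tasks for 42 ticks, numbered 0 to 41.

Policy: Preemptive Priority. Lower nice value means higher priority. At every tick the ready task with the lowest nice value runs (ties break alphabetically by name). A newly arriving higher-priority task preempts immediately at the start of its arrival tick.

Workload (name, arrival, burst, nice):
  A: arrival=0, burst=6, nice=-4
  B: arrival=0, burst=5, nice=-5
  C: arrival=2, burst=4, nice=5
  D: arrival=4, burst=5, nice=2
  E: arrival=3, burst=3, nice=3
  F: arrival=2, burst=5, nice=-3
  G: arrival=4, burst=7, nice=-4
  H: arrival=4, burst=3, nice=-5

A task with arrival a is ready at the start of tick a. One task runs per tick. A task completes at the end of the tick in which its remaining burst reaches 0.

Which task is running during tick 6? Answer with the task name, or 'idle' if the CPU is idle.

running at tick 6 = H

t=0: ready={A,B} → run B
t=1: ready={A,B} → run B
t=2: ready={A,B,C,F} → run B
t=3: ready={A,B,C,E,F} → run B
t=4: ready={A,B,C,D,E,F,G,H} → run B
t=5: ready={A,C,D,E,F,G,H} → run H
t=6: ready={A,C,D,E,F,G,H} → run H
t=7: ready={A,C,D,E,F,G,H} → run H
t=8: ready={A,C,D,E,F,G} → run A
t=9: ready={A,C,D,E,F,G} → run A
t=10: ready={A,C,D,E,F,G} → run A
t=11: ready={A,C,D,E,F,G} → run A
t=12: ready={A,C,D,E,F,G} → run A
t=13: ready={A,C,D,E,F,G} → run A
t=14: ready={C,D,E,F,G} → run G
t=15: ready={C,D,E,F,G} → run G
t=16: ready={C,D,E,F,G} → run G
t=17: ready={C,D,E,F,G} → run G
t=18: ready={C,D,E,F,G} → run G
t=19: ready={C,D,E,F,G} → run G
t=20: ready={C,D,E,F,G} → run G
t=21: ready={C,D,E,F} → run F
t=22: ready={C,D,E,F} → run F
t=23: ready={C,D,E,F} → run F
t=24: ready={C,D,E,F} → run F
t=25: ready={C,D,E,F} → run F
t=26: ready={C,D,E} → run D
t=27: ready={C,D,E} → run D
t=28: ready={C,D,E} → run D
t=29: ready={C,D,E} → run D
t=30: ready={C,D,E} → run D
t=31: ready={C,E} → run E
t=32: ready={C,E} → run E
t=33: ready={C,E} → run E
t=34: ready={C} → run C
t=35: ready={C} → run C
t=36: ready={C} → run C
t=37: ready={C} → run C
t=38: (idle)
t=39: (idle)
t=40: (idle)
t=41: (idle)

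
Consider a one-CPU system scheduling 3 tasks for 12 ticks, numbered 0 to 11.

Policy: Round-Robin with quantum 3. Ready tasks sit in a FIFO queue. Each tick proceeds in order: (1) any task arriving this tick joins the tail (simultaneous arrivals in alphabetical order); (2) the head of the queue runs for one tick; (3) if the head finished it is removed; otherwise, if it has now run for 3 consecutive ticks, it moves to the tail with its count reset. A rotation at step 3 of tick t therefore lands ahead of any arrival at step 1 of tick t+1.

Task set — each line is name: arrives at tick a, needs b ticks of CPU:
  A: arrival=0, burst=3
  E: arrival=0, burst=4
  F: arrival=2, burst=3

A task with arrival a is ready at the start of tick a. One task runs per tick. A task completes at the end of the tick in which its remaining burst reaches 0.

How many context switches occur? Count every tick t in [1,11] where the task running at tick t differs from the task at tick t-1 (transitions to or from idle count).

t=0: queue=[A,E] q_used=0 → run A
t=1: queue=[A,E] q_used=1 → run A
t=2: queue=[A,E,F] q_used=2 → run A
t=3: queue=[E,F] q_used=0 → run E
t=4: queue=[E,F] q_used=1 → run E
t=5: queue=[E,F] q_used=2 → run E
t=6: queue=[F,E] q_used=0 → run F
t=7: queue=[F,E] q_used=1 → run F
t=8: queue=[F,E] q_used=2 → run F
t=9: queue=[E] q_used=0 → run E
t=10: (idle)
t=11: (idle)

context switches = 4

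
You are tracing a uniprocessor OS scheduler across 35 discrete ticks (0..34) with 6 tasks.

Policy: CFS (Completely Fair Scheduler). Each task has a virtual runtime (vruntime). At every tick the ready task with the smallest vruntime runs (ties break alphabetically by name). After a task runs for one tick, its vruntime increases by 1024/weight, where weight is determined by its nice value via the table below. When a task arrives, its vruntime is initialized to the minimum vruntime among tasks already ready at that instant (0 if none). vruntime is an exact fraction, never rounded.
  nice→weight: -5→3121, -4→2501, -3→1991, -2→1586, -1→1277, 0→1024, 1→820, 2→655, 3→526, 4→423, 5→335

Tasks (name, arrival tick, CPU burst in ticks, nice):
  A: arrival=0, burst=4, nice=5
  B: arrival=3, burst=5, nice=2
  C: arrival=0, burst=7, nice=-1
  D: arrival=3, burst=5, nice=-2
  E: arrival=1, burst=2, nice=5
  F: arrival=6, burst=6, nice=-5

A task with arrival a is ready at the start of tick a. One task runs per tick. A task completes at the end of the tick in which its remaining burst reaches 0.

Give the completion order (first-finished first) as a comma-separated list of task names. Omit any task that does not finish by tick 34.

completion order = E, F, D, C, B, A

t=0: vr[A=0 C=0] → run A
t=1: vr[A=1024/335 C=0 E=0] → run C
t=2: vr[A=1024/335 C=1024/1277 E=0] → run E
t=3: vr[A=1024/335 B=1024/1277 C=1024/1277 D=1024/1277 E=1024/335] → run B
t=4: vr[A=1024/335 B=1978368/836435 C=1024/1277 D=1024/1277 E=1024/335] → run C
t=5: vr[A=1024/335 B=1978368/836435 C=2048/1277 D=1024/1277 E=1024/335] → run D
t=6: vr[A=1024/335 B=1978368/836435 C=2048/1277 D=1465856/1012661 E=1024/335 F=1465856/1012661] → run D
t=7: vr[A=1024/335 B=1978368/836435 C=2048/1277 D=2119680/1012661 E=1024/335 F=1465856/1012661] → run F
t=8: vr[A=1024/335 B=1978368/836435 C=2048/1277 D=2119680/1012661 E=1024/335 F=5611901440/3160514981] → run C
t=9: vr[A=1024/335 B=1978368/836435 C=3072/1277 D=2119680/1012661 E=1024/335 F=5611901440/3160514981] → run F
t=10: vr[A=1024/335 B=1978368/836435 C=3072/1277 D=2119680/1012661 E=1024/335 F=6648866304/3160514981] → run D
t=11: vr[A=1024/335 B=1978368/836435 C=3072/1277 D=2773504/1012661 E=1024/335 F=6648866304/3160514981] → run F
t=12: vr[A=1024/335 B=1978368/836435 C=3072/1277 D=2773504/1012661 E=1024/335 F=7685831168/3160514981] → run B
t=13: vr[A=1024/335 B=3286016/836435 C=3072/1277 D=2773504/1012661 E=1024/335 F=7685831168/3160514981] → run C
t=14: vr[A=1024/335 B=3286016/836435 C=4096/1277 D=2773504/1012661 E=1024/335 F=7685831168/3160514981] → run F
t=15: vr[A=1024/335 B=3286016/836435 C=4096/1277 D=2773504/1012661 E=1024/335 F=8722796032/3160514981] → run D
t=16: vr[A=1024/335 B=3286016/836435 C=4096/1277 D=3427328/1012661 E=1024/335 F=8722796032/3160514981] → run F
t=17: vr[A=1024/335 B=3286016/836435 C=4096/1277 D=3427328/1012661 E=1024/335 F=9759760896/3160514981] → run A
t=18: vr[A=2048/335 B=3286016/836435 C=4096/1277 D=3427328/1012661 E=1024/335 F=9759760896/3160514981] → run E
t=19: vr[A=2048/335 B=3286016/836435 C=4096/1277 D=3427328/1012661 F=9759760896/3160514981] → run F
t=20: vr[A=2048/335 B=3286016/836435 C=4096/1277 D=3427328/1012661] → run C
t=21: vr[A=2048/335 B=3286016/836435 C=5120/1277 D=3427328/1012661] → run D
t=22: vr[A=2048/335 B=3286016/836435 C=5120/1277] → run B
t=23: vr[A=2048/335 B=4593664/836435 C=5120/1277] → run C
t=24: vr[A=2048/335 B=4593664/836435 C=6144/1277] → run C
t=25: vr[A=2048/335 B=4593664/836435] → run B
t=26: vr[A=2048/335 B=5901312/836435] → run A
t=27: vr[A=3072/335 B=5901312/836435] → run B
t=28: vr[A=3072/335] → run A
t=29: (idle)
t=30: (idle)
t=31: (idle)
t=32: (idle)
t=33: (idle)
t=34: (idle)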